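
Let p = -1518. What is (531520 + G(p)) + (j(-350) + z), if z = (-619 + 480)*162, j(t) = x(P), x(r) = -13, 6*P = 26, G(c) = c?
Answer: 507471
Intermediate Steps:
P = 13/3 (P = (⅙)*26 = 13/3 ≈ 4.3333)
j(t) = -13
z = -22518 (z = -139*162 = -22518)
(531520 + G(p)) + (j(-350) + z) = (531520 - 1518) + (-13 - 22518) = 530002 - 22531 = 507471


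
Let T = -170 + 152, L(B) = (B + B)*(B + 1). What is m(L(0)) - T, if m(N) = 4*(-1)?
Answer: 14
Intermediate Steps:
L(B) = 2*B*(1 + B) (L(B) = (2*B)*(1 + B) = 2*B*(1 + B))
m(N) = -4
T = -18
m(L(0)) - T = -4 - 1*(-18) = -4 + 18 = 14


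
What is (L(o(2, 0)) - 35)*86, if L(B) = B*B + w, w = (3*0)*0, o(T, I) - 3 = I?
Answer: -2236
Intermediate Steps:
o(T, I) = 3 + I
w = 0 (w = 0*0 = 0)
L(B) = B**2 (L(B) = B*B + 0 = B**2 + 0 = B**2)
(L(o(2, 0)) - 35)*86 = ((3 + 0)**2 - 35)*86 = (3**2 - 35)*86 = (9 - 35)*86 = -26*86 = -2236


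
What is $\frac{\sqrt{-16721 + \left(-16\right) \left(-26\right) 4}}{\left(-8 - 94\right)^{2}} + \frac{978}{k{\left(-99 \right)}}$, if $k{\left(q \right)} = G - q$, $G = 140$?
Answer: $\frac{978}{239} + \frac{i \sqrt{1673}}{3468} \approx 4.092 + 0.011794 i$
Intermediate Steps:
$k{\left(q \right)} = 140 - q$
$\frac{\sqrt{-16721 + \left(-16\right) \left(-26\right) 4}}{\left(-8 - 94\right)^{2}} + \frac{978}{k{\left(-99 \right)}} = \frac{\sqrt{-16721 + \left(-16\right) \left(-26\right) 4}}{\left(-8 - 94\right)^{2}} + \frac{978}{140 - -99} = \frac{\sqrt{-16721 + 416 \cdot 4}}{\left(-102\right)^{2}} + \frac{978}{140 + 99} = \frac{\sqrt{-16721 + 1664}}{10404} + \frac{978}{239} = \sqrt{-15057} \cdot \frac{1}{10404} + 978 \cdot \frac{1}{239} = 3 i \sqrt{1673} \cdot \frac{1}{10404} + \frac{978}{239} = \frac{i \sqrt{1673}}{3468} + \frac{978}{239} = \frac{978}{239} + \frac{i \sqrt{1673}}{3468}$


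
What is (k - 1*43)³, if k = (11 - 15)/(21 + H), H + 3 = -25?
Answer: -26198073/343 ≈ -76379.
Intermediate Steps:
H = -28 (H = -3 - 25 = -28)
k = 4/7 (k = (11 - 15)/(21 - 28) = -4/(-7) = -4*(-⅐) = 4/7 ≈ 0.57143)
(k - 1*43)³ = (4/7 - 1*43)³ = (4/7 - 43)³ = (-297/7)³ = -26198073/343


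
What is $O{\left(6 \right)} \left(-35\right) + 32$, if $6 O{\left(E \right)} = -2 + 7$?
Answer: $\frac{17}{6} \approx 2.8333$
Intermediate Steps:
$O{\left(E \right)} = \frac{5}{6}$ ($O{\left(E \right)} = \frac{-2 + 7}{6} = \frac{1}{6} \cdot 5 = \frac{5}{6}$)
$O{\left(6 \right)} \left(-35\right) + 32 = \frac{5}{6} \left(-35\right) + 32 = - \frac{175}{6} + 32 = \frac{17}{6}$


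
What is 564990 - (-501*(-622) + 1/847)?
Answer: 214602695/847 ≈ 2.5337e+5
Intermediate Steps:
564990 - (-501*(-622) + 1/847) = 564990 - (311622 + 1/847) = 564990 - 1*263943835/847 = 564990 - 263943835/847 = 214602695/847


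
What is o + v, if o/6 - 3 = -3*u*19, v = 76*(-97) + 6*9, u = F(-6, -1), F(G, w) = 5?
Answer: -9010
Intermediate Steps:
u = 5
v = -7318 (v = -7372 + 54 = -7318)
o = -1692 (o = 18 + 6*(-3*5*19) = 18 + 6*(-15*19) = 18 + 6*(-285) = 18 - 1710 = -1692)
o + v = -1692 - 7318 = -9010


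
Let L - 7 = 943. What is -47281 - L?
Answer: -48231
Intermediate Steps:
L = 950 (L = 7 + 943 = 950)
-47281 - L = -47281 - 1*950 = -47281 - 950 = -48231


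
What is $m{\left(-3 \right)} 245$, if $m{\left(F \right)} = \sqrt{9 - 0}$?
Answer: $735$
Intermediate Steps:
$m{\left(F \right)} = 3$ ($m{\left(F \right)} = \sqrt{9 + 0} = \sqrt{9} = 3$)
$m{\left(-3 \right)} 245 = 3 \cdot 245 = 735$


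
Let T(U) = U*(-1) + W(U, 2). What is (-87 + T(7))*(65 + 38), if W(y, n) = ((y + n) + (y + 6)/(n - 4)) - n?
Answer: -19261/2 ≈ -9630.5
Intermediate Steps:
W(y, n) = y + (6 + y)/(-4 + n) (W(y, n) = ((n + y) + (6 + y)/(-4 + n)) - n = (n + y + (6 + y)/(-4 + n)) - n = y + (6 + y)/(-4 + n))
T(U) = -3 - U/2 (T(U) = U*(-1) + (6 - 3*U + 2*U)/(-4 + 2) = -U + (6 - U)/(-2) = -U - (6 - U)/2 = -U + (-3 + U/2) = -3 - U/2)
(-87 + T(7))*(65 + 38) = (-87 + (-3 - ½*7))*(65 + 38) = (-87 + (-3 - 7/2))*103 = (-87 - 13/2)*103 = -187/2*103 = -19261/2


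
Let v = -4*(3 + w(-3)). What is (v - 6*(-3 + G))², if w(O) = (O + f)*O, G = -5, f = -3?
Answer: 1296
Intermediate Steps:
w(O) = O*(-3 + O) (w(O) = (O - 3)*O = (-3 + O)*O = O*(-3 + O))
v = -84 (v = -4*(3 - 3*(-3 - 3)) = -4*(3 - 3*(-6)) = -4*(3 + 18) = -4*21 = -84)
(v - 6*(-3 + G))² = (-84 - 6*(-3 - 5))² = (-84 - 6*(-8))² = (-84 + 48)² = (-36)² = 1296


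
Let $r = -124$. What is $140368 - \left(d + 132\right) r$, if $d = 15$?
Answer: $158596$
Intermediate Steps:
$140368 - \left(d + 132\right) r = 140368 - \left(15 + 132\right) \left(-124\right) = 140368 - 147 \left(-124\right) = 140368 - -18228 = 140368 + 18228 = 158596$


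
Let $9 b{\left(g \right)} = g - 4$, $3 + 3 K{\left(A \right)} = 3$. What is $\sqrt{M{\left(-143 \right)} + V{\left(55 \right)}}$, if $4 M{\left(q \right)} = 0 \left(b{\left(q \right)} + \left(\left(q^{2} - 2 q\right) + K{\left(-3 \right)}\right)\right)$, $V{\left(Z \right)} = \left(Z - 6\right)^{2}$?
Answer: $49$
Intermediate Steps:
$K{\left(A \right)} = 0$ ($K{\left(A \right)} = -1 + \frac{1}{3} \cdot 3 = -1 + 1 = 0$)
$b{\left(g \right)} = - \frac{4}{9} + \frac{g}{9}$ ($b{\left(g \right)} = \frac{g - 4}{9} = \frac{-4 + g}{9} = - \frac{4}{9} + \frac{g}{9}$)
$V{\left(Z \right)} = \left(-6 + Z\right)^{2}$
$M{\left(q \right)} = 0$ ($M{\left(q \right)} = \frac{0 \left(\left(- \frac{4}{9} + \frac{q}{9}\right) + \left(\left(q^{2} - 2 q\right) + 0\right)\right)}{4} = \frac{0 \left(\left(- \frac{4}{9} + \frac{q}{9}\right) + \left(q^{2} - 2 q\right)\right)}{4} = \frac{0 \left(- \frac{4}{9} + q^{2} - \frac{17 q}{9}\right)}{4} = \frac{1}{4} \cdot 0 = 0$)
$\sqrt{M{\left(-143 \right)} + V{\left(55 \right)}} = \sqrt{0 + \left(-6 + 55\right)^{2}} = \sqrt{0 + 49^{2}} = \sqrt{0 + 2401} = \sqrt{2401} = 49$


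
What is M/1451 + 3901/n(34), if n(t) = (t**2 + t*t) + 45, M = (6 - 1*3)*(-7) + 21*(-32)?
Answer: 4026950/3420007 ≈ 1.1775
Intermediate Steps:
M = -693 (M = (6 - 3)*(-7) - 672 = 3*(-7) - 672 = -21 - 672 = -693)
n(t) = 45 + 2*t**2 (n(t) = (t**2 + t**2) + 45 = 2*t**2 + 45 = 45 + 2*t**2)
M/1451 + 3901/n(34) = -693/1451 + 3901/(45 + 2*34**2) = -693*1/1451 + 3901/(45 + 2*1156) = -693/1451 + 3901/(45 + 2312) = -693/1451 + 3901/2357 = 4026950/3420007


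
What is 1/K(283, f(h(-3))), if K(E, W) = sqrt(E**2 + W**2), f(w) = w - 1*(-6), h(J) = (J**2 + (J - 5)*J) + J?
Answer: sqrt(81385)/81385 ≈ 0.0035053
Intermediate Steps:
h(J) = J + J**2 + J*(-5 + J) (h(J) = (J**2 + (-5 + J)*J) + J = (J**2 + J*(-5 + J)) + J = J + J**2 + J*(-5 + J))
f(w) = 6 + w (f(w) = w + 6 = 6 + w)
1/K(283, f(h(-3))) = 1/(sqrt(283**2 + (6 + 2*(-3)*(-2 - 3))**2)) = 1/(sqrt(80089 + (6 + 2*(-3)*(-5))**2)) = 1/(sqrt(80089 + (6 + 30)**2)) = 1/(sqrt(80089 + 36**2)) = 1/(sqrt(80089 + 1296)) = 1/(sqrt(81385)) = sqrt(81385)/81385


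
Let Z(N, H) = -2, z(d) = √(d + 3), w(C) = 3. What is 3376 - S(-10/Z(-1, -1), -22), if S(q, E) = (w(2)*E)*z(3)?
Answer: 3376 + 66*√6 ≈ 3537.7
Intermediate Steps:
z(d) = √(3 + d)
S(q, E) = 3*E*√6 (S(q, E) = (3*E)*√(3 + 3) = (3*E)*√6 = 3*E*√6)
3376 - S(-10/Z(-1, -1), -22) = 3376 - 3*(-22)*√6 = 3376 - (-66)*√6 = 3376 + 66*√6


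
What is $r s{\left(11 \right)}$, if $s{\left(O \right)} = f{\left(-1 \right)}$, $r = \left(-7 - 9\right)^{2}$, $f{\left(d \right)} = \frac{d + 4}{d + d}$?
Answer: $-384$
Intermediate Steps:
$f{\left(d \right)} = \frac{4 + d}{2 d}$
$r = 256$ ($r = \left(-16\right)^{2} = 256$)
$s{\left(O \right)} = - \frac{3}{2}$ ($s{\left(O \right)} = \frac{4 - 1}{2 \left(-1\right)} = \frac{1}{2} \left(-1\right) 3 = - \frac{3}{2}$)
$r s{\left(11 \right)} = 256 \left(- \frac{3}{2}\right) = -384$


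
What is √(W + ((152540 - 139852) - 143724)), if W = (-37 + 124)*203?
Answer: 5*I*√4535 ≈ 336.71*I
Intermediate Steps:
W = 17661 (W = 87*203 = 17661)
√(W + ((152540 - 139852) - 143724)) = √(17661 + ((152540 - 139852) - 143724)) = √(17661 + (12688 - 143724)) = √(17661 - 131036) = √(-113375) = 5*I*√4535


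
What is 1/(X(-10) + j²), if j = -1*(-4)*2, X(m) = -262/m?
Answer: 5/451 ≈ 0.011086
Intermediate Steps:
j = 8 (j = 4*2 = 8)
1/(X(-10) + j²) = 1/(-262/(-10) + 8²) = 1/(-262*(-⅒) + 64) = 1/(131/5 + 64) = 1/(451/5) = 5/451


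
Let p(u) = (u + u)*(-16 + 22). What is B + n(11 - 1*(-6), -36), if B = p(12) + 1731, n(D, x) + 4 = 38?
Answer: 1909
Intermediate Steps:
n(D, x) = 34 (n(D, x) = -4 + 38 = 34)
p(u) = 12*u (p(u) = (2*u)*6 = 12*u)
B = 1875 (B = 12*12 + 1731 = 144 + 1731 = 1875)
B + n(11 - 1*(-6), -36) = 1875 + 34 = 1909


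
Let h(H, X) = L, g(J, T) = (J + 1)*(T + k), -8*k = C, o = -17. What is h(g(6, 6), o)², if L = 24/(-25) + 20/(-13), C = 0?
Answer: 659344/105625 ≈ 6.2423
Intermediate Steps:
k = 0 (k = -⅛*0 = 0)
g(J, T) = T*(1 + J) (g(J, T) = (J + 1)*(T + 0) = (1 + J)*T = T*(1 + J))
L = -812/325 (L = 24*(-1/25) + 20*(-1/13) = -24/25 - 20/13 = -812/325 ≈ -2.4985)
h(H, X) = -812/325
h(g(6, 6), o)² = (-812/325)² = 659344/105625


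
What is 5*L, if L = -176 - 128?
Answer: -1520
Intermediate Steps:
L = -304
5*L = 5*(-304) = -1520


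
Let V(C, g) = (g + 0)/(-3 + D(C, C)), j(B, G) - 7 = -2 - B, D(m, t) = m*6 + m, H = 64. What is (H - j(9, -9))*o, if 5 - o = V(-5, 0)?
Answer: 340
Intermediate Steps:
D(m, t) = 7*m (D(m, t) = 6*m + m = 7*m)
j(B, G) = 5 - B (j(B, G) = 7 + (-2 - B) = 5 - B)
V(C, g) = g/(-3 + 7*C) (V(C, g) = (g + 0)/(-3 + 7*C) = g/(-3 + 7*C))
o = 5 (o = 5 - 0/(-3 + 7*(-5)) = 5 - 0/(-3 - 35) = 5 - 0/(-38) = 5 - 0*(-1)/38 = 5 - 1*0 = 5 + 0 = 5)
(H - j(9, -9))*o = (64 - (5 - 1*9))*5 = (64 - (5 - 9))*5 = (64 - 1*(-4))*5 = (64 + 4)*5 = 68*5 = 340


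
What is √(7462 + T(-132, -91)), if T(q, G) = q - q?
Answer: √7462 ≈ 86.383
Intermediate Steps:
T(q, G) = 0
√(7462 + T(-132, -91)) = √(7462 + 0) = √7462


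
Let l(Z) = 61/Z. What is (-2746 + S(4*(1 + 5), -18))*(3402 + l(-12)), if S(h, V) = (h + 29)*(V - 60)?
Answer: -70112360/3 ≈ -2.3371e+7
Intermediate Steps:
S(h, V) = (-60 + V)*(29 + h) (S(h, V) = (29 + h)*(-60 + V) = (-60 + V)*(29 + h))
(-2746 + S(4*(1 + 5), -18))*(3402 + l(-12)) = (-2746 + (-1740 - 240*(1 + 5) + 29*(-18) - 72*(1 + 5)))*(3402 + 61/(-12)) = (-2746 + (-1740 - 240*6 - 522 - 72*6))*(3402 + 61*(-1/12)) = (-2746 + (-1740 - 60*24 - 522 - 18*24))*(3402 - 61/12) = (-2746 + (-1740 - 1440 - 522 - 432))*(40763/12) = (-2746 - 4134)*(40763/12) = -6880*40763/12 = -70112360/3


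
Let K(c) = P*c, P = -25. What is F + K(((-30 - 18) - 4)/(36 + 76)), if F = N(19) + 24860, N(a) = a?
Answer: 696937/28 ≈ 24891.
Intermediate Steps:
K(c) = -25*c
F = 24879 (F = 19 + 24860 = 24879)
F + K(((-30 - 18) - 4)/(36 + 76)) = 24879 - 25*((-30 - 18) - 4)/(36 + 76) = 24879 - 25*(-48 - 4)/112 = 24879 - (-1300)/112 = 24879 - 25*(-13/28) = 24879 + 325/28 = 696937/28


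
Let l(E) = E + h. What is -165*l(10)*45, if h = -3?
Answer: -51975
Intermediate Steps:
l(E) = -3 + E (l(E) = E - 3 = -3 + E)
-165*l(10)*45 = -165*(-3 + 10)*45 = -165*7*45 = -1155*45 = -51975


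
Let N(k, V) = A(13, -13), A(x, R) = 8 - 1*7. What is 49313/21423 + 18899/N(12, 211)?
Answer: 404922590/21423 ≈ 18901.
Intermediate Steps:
A(x, R) = 1 (A(x, R) = 8 - 7 = 1)
N(k, V) = 1
49313/21423 + 18899/N(12, 211) = 49313/21423 + 18899/1 = 49313*(1/21423) + 18899*1 = 49313/21423 + 18899 = 404922590/21423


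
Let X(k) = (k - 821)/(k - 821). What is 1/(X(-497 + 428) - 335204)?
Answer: -1/335203 ≈ -2.9833e-6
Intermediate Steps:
X(k) = 1 (X(k) = (-821 + k)/(-821 + k) = 1)
1/(X(-497 + 428) - 335204) = 1/(1 - 335204) = 1/(-335203) = -1/335203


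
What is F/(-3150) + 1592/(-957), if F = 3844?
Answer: -1448918/502425 ≈ -2.8839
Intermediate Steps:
F/(-3150) + 1592/(-957) = 3844/(-3150) + 1592/(-957) = 3844*(-1/3150) + 1592*(-1/957) = -1922/1575 - 1592/957 = -1448918/502425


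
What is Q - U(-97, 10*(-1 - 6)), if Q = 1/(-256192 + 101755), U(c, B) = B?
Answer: 10810589/154437 ≈ 70.000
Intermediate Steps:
Q = -1/154437 (Q = 1/(-154437) = -1/154437 ≈ -6.4751e-6)
Q - U(-97, 10*(-1 - 6)) = -1/154437 - 10*(-1 - 6) = -1/154437 - 10*(-7) = -1/154437 - 1*(-70) = -1/154437 + 70 = 10810589/154437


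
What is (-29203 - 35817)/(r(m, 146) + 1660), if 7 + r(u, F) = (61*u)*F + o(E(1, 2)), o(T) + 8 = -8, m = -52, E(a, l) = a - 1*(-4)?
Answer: 13004/92295 ≈ 0.14090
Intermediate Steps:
E(a, l) = 4 + a (E(a, l) = a + 4 = 4 + a)
o(T) = -16 (o(T) = -8 - 8 = -16)
r(u, F) = -23 + 61*F*u (r(u, F) = -7 + ((61*u)*F - 16) = -7 + (61*F*u - 16) = -7 + (-16 + 61*F*u) = -23 + 61*F*u)
(-29203 - 35817)/(r(m, 146) + 1660) = (-29203 - 35817)/((-23 + 61*146*(-52)) + 1660) = -65020/((-23 - 463112) + 1660) = -65020/(-463135 + 1660) = -65020/(-461475) = -65020*(-1/461475) = 13004/92295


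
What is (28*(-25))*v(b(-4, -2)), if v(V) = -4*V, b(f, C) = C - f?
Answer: 5600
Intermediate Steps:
(28*(-25))*v(b(-4, -2)) = (28*(-25))*(-4*(-2 - 1*(-4))) = -(-2800)*(-2 + 4) = -(-2800)*2 = -700*(-8) = 5600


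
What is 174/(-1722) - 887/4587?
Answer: -387592/1316469 ≈ -0.29442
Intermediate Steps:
174/(-1722) - 887/4587 = 174*(-1/1722) - 887*1/4587 = -29/287 - 887/4587 = -387592/1316469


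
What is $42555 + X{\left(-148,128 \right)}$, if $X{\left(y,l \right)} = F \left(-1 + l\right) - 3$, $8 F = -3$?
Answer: $\frac{340035}{8} \approx 42504.0$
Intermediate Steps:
$F = - \frac{3}{8}$ ($F = \frac{1}{8} \left(-3\right) = - \frac{3}{8} \approx -0.375$)
$X{\left(y,l \right)} = - \frac{21}{8} - \frac{3 l}{8}$ ($X{\left(y,l \right)} = - \frac{3 \left(-1 + l\right)}{8} - 3 = \left(\frac{3}{8} - \frac{3 l}{8}\right) - 3 = - \frac{21}{8} - \frac{3 l}{8}$)
$42555 + X{\left(-148,128 \right)} = 42555 - \frac{405}{8} = \frac{340035}{8}$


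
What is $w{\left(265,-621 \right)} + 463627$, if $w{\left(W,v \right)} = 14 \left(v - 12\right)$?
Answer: $454765$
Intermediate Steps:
$w{\left(W,v \right)} = -168 + 14 v$ ($w{\left(W,v \right)} = 14 \left(-12 + v\right) = -168 + 14 v$)
$w{\left(265,-621 \right)} + 463627 = \left(-168 + 14 \left(-621\right)\right) + 463627 = \left(-168 - 8694\right) + 463627 = -8862 + 463627 = 454765$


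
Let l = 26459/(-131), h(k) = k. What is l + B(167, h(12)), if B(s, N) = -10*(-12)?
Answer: -10739/131 ≈ -81.977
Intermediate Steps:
B(s, N) = 120
l = -26459/131 (l = 26459*(-1/131) = -26459/131 ≈ -201.98)
l + B(167, h(12)) = -26459/131 + 120 = -10739/131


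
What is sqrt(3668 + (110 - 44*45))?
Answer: sqrt(1798) ≈ 42.403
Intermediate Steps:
sqrt(3668 + (110 - 44*45)) = sqrt(3668 + (110 - 1980)) = sqrt(3668 - 1870) = sqrt(1798)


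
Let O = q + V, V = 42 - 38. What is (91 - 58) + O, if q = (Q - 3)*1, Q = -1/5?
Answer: 169/5 ≈ 33.800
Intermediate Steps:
Q = -1/5 (Q = -1*1/5 = -1/5 ≈ -0.20000)
V = 4
q = -16/5 (q = (-1/5 - 3)*1 = -16/5*1 = -16/5 ≈ -3.2000)
O = 4/5 (O = -16/5 + 4 = 4/5 ≈ 0.80000)
(91 - 58) + O = (91 - 58) + 4/5 = 33 + 4/5 = 169/5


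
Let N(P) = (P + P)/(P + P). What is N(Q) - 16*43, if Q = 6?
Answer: -687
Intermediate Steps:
N(P) = 1 (N(P) = (2*P)/((2*P)) = (2*P)*(1/(2*P)) = 1)
N(Q) - 16*43 = 1 - 16*43 = 1 - 688 = -687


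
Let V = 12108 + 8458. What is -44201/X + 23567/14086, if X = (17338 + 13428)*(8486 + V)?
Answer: 10531943981729/6295130818776 ≈ 1.6730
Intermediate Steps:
V = 20566
X = 893813832 (X = (17338 + 13428)*(8486 + 20566) = 30766*29052 = 893813832)
-44201/X + 23567/14086 = -44201/893813832 + 23567/14086 = 10531943981729/6295130818776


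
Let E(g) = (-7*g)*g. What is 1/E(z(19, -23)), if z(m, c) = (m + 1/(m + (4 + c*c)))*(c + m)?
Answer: -19044/770133847 ≈ -2.4728e-5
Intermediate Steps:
z(m, c) = (c + m)*(m + 1/(4 + m + c²)) (z(m, c) = (m + 1/(m + (4 + c²)))*(c + m) = (m + 1/(4 + m + c²))*(c + m) = (c + m)*(m + 1/(4 + m + c²)))
E(g) = -7*g²
1/E(z(19, -23)) = 1/(-7*(-23 + 19 + 19³ + 4*19² - 23*19² + 19*(-23)³ + (-23)²*19² + 4*(-23)*19)²/(4 + 19 + (-23)²)²) = 1/(-7*(-23 + 19 + 6859 + 4*361 - 23*361 + 19*(-12167) + 529*361 - 1748)²/(4 + 19 + 529)²) = 1/(-7*(-23 + 19 + 6859 + 1444 - 8303 - 231173 + 190969 - 1748)²/304704) = 1/(-7*((1/552)*(-41956))²) = 1/(-7*(-10489/138)²) = 1/(-7*110019121/19044) = 1/(-770133847/19044) = -19044/770133847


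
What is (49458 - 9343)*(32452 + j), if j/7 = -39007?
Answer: -9651548655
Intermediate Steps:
j = -273049 (j = 7*(-39007) = -273049)
(49458 - 9343)*(32452 + j) = (49458 - 9343)*(32452 - 273049) = 40115*(-240597) = -9651548655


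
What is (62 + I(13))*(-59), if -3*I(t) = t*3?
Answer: -2891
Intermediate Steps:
I(t) = -t (I(t) = -t*3/3 = -t)
(62 + I(13))*(-59) = (62 - 1*13)*(-59) = (62 - 13)*(-59) = 49*(-59) = -2891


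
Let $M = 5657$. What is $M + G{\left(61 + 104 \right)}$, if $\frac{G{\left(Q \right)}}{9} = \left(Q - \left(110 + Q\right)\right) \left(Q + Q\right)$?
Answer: $-321043$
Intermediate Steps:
$G{\left(Q \right)} = - 1980 Q$ ($G{\left(Q \right)} = 9 \left(Q - \left(110 + Q\right)\right) \left(Q + Q\right) = 9 \left(- 110 \cdot 2 Q\right) = 9 \left(- 220 Q\right) = - 1980 Q$)
$M + G{\left(61 + 104 \right)} = 5657 - 1980 \left(61 + 104\right) = 5657 - 326700 = -321043$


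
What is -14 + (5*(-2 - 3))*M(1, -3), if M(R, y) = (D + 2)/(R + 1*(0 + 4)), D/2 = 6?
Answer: -84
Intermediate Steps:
D = 12 (D = 2*6 = 12)
M(R, y) = 14/(4 + R) (M(R, y) = (12 + 2)/(R + 1*(0 + 4)) = 14/(R + 1*4) = 14/(R + 4) = 14/(4 + R))
-14 + (5*(-2 - 3))*M(1, -3) = -14 + (5*(-2 - 3))*(14/(4 + 1)) = -14 + (5*(-5))*(14/5) = -14 - 350/5 = -14 - 25*14/5 = -14 - 70 = -84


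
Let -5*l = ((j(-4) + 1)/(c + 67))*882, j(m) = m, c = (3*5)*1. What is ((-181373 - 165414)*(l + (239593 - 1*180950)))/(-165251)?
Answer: 4169467957606/33876455 ≈ 1.2308e+5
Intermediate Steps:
c = 15 (c = 15*1 = 15)
l = 1323/205 (l = -(-4 + 1)/(15 + 67)*882/5 = -(-3/82)*882/5 = -(-3*1/82)*882/5 = -(-3)*882/410 = -⅕*(-1323/41) = 1323/205 ≈ 6.4537)
((-181373 - 165414)*(l + (239593 - 1*180950)))/(-165251) = ((-181373 - 165414)*(1323/205 + (239593 - 1*180950)))/(-165251) = -346787*(1323/205 + (239593 - 180950))*(-1/165251) = -346787*(1323/205 + 58643)*(-1/165251) = -346787*12023138/205*(-1/165251) = -4169467957606/205*(-1/165251) = 4169467957606/33876455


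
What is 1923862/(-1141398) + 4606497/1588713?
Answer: 52413854600/43175091447 ≈ 1.2140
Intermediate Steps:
1923862/(-1141398) + 4606497/1588713 = 1923862*(-1/1141398) + 4606497*(1/1588713) = -961931/570699 + 219357/75653 = 52413854600/43175091447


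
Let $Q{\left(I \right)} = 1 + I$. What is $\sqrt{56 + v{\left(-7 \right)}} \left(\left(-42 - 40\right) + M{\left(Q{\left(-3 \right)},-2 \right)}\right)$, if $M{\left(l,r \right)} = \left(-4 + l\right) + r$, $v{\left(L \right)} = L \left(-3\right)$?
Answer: $- 90 \sqrt{77} \approx -789.75$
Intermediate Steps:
$v{\left(L \right)} = - 3 L$
$M{\left(l,r \right)} = -4 + l + r$
$\sqrt{56 + v{\left(-7 \right)}} \left(\left(-42 - 40\right) + M{\left(Q{\left(-3 \right)},-2 \right)}\right) = \sqrt{56 - -21} \left(\left(-42 - 40\right) - 8\right) = \sqrt{56 + 21} \left(-82 - 8\right) = \sqrt{77} \left(-82 - 8\right) = \sqrt{77} \left(-90\right) = - 90 \sqrt{77}$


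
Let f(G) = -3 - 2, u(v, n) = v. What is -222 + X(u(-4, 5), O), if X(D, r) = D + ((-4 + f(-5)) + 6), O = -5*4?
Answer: -229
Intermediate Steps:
f(G) = -5
O = -20
X(D, r) = -3 + D (X(D, r) = D + ((-4 - 5) + 6) = D + (-9 + 6) = D - 3 = -3 + D)
-222 + X(u(-4, 5), O) = -222 + (-3 - 4) = -222 - 7 = -229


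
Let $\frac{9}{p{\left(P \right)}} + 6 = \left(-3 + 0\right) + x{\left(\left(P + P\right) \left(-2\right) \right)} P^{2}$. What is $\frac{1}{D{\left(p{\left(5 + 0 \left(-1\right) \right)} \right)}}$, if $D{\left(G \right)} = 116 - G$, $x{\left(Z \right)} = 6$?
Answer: $\frac{47}{5449} \approx 0.0086254$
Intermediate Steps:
$p{\left(P \right)} = \frac{9}{-9 + 6 P^{2}}$ ($p{\left(P \right)} = \frac{9}{-6 + \left(\left(-3 + 0\right) + 6 P^{2}\right)} = \frac{9}{-6 + \left(-3 + 6 P^{2}\right)} = \frac{9}{-9 + 6 P^{2}}$)
$\frac{1}{D{\left(p{\left(5 + 0 \left(-1\right) \right)} \right)}} = \frac{1}{116 - \frac{3}{-3 + 2 \left(5 + 0 \left(-1\right)\right)^{2}}} = \frac{1}{116 - \frac{3}{-3 + 2 \left(5 + 0\right)^{2}}} = \frac{1}{116 - \frac{3}{-3 + 2 \cdot 5^{2}}} = \frac{1}{116 - \frac{3}{-3 + 2 \cdot 25}} = \frac{1}{116 - \frac{3}{-3 + 50}} = \frac{1}{116 - \frac{3}{47}} = \frac{1}{\frac{5449}{47}} = \frac{47}{5449}$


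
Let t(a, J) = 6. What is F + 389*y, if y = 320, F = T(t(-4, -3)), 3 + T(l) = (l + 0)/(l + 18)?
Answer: 497909/4 ≈ 1.2448e+5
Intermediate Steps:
T(l) = -3 + l/(18 + l) (T(l) = -3 + (l + 0)/(l + 18) = -3 + l/(18 + l))
F = -11/4 (F = 2*(-27 - 1*6)/(18 + 6) = 2*(-27 - 6)/24 = 2*(1/24)*(-33) = -11/4 ≈ -2.7500)
F + 389*y = -11/4 + 389*320 = -11/4 + 124480 = 497909/4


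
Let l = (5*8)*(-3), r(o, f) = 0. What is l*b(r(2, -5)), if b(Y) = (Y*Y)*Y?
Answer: 0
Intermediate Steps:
b(Y) = Y³ (b(Y) = Y²*Y = Y³)
l = -120 (l = 40*(-3) = -120)
l*b(r(2, -5)) = -120*0³ = -120*0 = 0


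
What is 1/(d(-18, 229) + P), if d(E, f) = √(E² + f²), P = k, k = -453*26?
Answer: -11778/138668519 - √52765/138668519 ≈ -8.6593e-5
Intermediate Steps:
k = -11778
P = -11778
1/(d(-18, 229) + P) = 1/(√((-18)² + 229²) - 11778) = 1/(√(324 + 52441) - 11778) = 1/(√52765 - 11778) = 1/(-11778 + √52765)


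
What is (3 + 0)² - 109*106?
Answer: -11545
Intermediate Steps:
(3 + 0)² - 109*106 = 3² - 11554 = 9 - 11554 = -11545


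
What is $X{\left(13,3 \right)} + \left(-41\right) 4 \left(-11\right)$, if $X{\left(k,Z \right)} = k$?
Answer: $1817$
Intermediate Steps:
$X{\left(13,3 \right)} + \left(-41\right) 4 \left(-11\right) = 13 + \left(-41\right) 4 \left(-11\right) = 13 - -1804 = 13 + 1804 = 1817$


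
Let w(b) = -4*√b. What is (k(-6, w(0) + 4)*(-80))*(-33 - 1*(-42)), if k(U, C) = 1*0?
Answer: 0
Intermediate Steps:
k(U, C) = 0
(k(-6, w(0) + 4)*(-80))*(-33 - 1*(-42)) = (0*(-80))*(-33 - 1*(-42)) = 0*(-33 + 42) = 0*9 = 0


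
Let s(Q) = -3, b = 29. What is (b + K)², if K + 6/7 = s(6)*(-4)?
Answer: 78961/49 ≈ 1611.4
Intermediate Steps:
K = 78/7 (K = -6/7 - 3*(-4) = -6/7 + 12 = 78/7 ≈ 11.143)
(b + K)² = (29 + 78/7)² = (281/7)² = 78961/49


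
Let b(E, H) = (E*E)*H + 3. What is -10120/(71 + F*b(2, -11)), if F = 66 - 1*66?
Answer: -10120/71 ≈ -142.54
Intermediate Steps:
F = 0 (F = 66 - 66 = 0)
b(E, H) = 3 + H*E**2 (b(E, H) = E**2*H + 3 = H*E**2 + 3 = 3 + H*E**2)
-10120/(71 + F*b(2, -11)) = -10120/(71 + 0*(3 - 11*2**2)) = -10120/(71 + 0*(3 - 11*4)) = -10120/(71 + 0*(3 - 44)) = -10120/(71 + 0*(-41)) = -10120/(71 + 0) = -10120/71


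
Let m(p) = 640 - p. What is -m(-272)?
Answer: -912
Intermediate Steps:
-m(-272) = -(640 - 1*(-272)) = -(640 + 272) = -1*912 = -912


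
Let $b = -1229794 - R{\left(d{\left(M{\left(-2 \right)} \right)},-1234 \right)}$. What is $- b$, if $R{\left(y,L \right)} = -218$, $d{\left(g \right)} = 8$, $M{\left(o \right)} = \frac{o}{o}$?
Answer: $1229576$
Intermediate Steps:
$M{\left(o \right)} = 1$
$b = -1229576$ ($b = -1229794 - -218 = -1229794 + 218 = -1229576$)
$- b = \left(-1\right) \left(-1229576\right) = 1229576$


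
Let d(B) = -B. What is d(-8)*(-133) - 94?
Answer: -1158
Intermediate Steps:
d(-8)*(-133) - 94 = -1*(-8)*(-133) - 94 = 8*(-133) - 94 = -1064 - 94 = -1158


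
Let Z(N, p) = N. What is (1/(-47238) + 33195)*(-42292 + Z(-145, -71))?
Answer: -66543991761733/47238 ≈ -1.4087e+9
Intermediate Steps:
(1/(-47238) + 33195)*(-42292 + Z(-145, -71)) = (1/(-47238) + 33195)*(-42292 - 145) = (-1/47238 + 33195)*(-42437) = (1568065409/47238)*(-42437) = -66543991761733/47238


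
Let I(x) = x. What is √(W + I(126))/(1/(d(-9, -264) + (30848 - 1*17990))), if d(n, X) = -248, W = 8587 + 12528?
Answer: 12610*√21241 ≈ 1.8378e+6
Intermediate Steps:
W = 21115
√(W + I(126))/(1/(d(-9, -264) + (30848 - 1*17990))) = √(21115 + 126)/(1/(-248 + (30848 - 1*17990))) = √21241/(1/(-248 + (30848 - 17990))) = √21241/(1/(-248 + 12858)) = √21241/(1/12610) = √21241*12610 = 12610*√21241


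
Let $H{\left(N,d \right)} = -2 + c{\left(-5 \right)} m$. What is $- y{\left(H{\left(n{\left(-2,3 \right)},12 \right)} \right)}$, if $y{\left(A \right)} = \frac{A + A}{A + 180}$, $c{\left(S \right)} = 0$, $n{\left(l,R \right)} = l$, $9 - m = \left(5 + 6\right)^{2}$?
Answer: $\frac{2}{89} \approx 0.022472$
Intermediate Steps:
$m = -112$ ($m = 9 - \left(5 + 6\right)^{2} = 9 - 11^{2} = 9 - 121 = -112$)
$H{\left(N,d \right)} = -2$ ($H{\left(N,d \right)} = -2 + 0 \left(-112\right) = -2 + 0 = -2$)
$y{\left(A \right)} = \frac{2 A}{180 + A}$
$- y{\left(H{\left(n{\left(-2,3 \right)},12 \right)} \right)} = - \frac{2 \left(-2\right)}{180 - 2} = - \frac{2 \left(-2\right)}{178} = \left(-1\right) \left(- \frac{2}{89}\right) = \frac{2}{89}$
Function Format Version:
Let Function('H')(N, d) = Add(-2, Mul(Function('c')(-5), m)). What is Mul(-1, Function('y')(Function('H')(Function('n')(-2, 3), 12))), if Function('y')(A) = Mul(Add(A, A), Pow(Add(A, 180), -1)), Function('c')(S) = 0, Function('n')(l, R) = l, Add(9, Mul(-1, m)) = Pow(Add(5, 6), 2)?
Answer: Rational(2, 89) ≈ 0.022472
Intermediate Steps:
m = -112 (m = Add(9, Mul(-1, Pow(Add(5, 6), 2))) = Add(9, Mul(-1, Pow(11, 2))) = Add(9, Mul(-1, 121)) = Add(9, -121) = -112)
Function('H')(N, d) = -2 (Function('H')(N, d) = Add(-2, Mul(0, -112)) = Add(-2, 0) = -2)
Function('y')(A) = Mul(2, A, Pow(Add(180, A), -1)) (Function('y')(A) = Mul(Mul(2, A), Pow(Add(180, A), -1)) = Mul(2, A, Pow(Add(180, A), -1)))
Mul(-1, Function('y')(Function('H')(Function('n')(-2, 3), 12))) = Mul(-1, Mul(2, -2, Pow(Add(180, -2), -1))) = Mul(-1, Mul(2, -2, Pow(178, -1))) = Mul(-1, Mul(2, -2, Rational(1, 178))) = Mul(-1, Rational(-2, 89)) = Rational(2, 89)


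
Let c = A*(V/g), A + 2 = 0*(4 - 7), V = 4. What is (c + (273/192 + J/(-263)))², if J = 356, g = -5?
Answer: 19712440801/7082905600 ≈ 2.7831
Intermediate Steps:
A = -2 (A = -2 + 0*(4 - 7) = -2 + 0*(-3) = -2 + 0 = -2)
c = 8/5 (c = -8/(-5) = -8*(-1)/5 = -2*(-⅘) = 8/5 ≈ 1.6000)
(c + (273/192 + J/(-263)))² = (8/5 + (273/192 + 356/(-263)))² = (8/5 + (273*(1/192) + 356*(-1/263)))² = (8/5 + (91/64 - 356/263))² = (8/5 + 1149/16832)² = (140401/84160)² = 19712440801/7082905600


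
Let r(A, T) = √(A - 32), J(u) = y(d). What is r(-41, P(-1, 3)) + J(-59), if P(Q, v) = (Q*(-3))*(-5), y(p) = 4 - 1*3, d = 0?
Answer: 1 + I*√73 ≈ 1.0 + 8.544*I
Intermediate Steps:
y(p) = 1 (y(p) = 4 - 3 = 1)
P(Q, v) = 15*Q (P(Q, v) = -3*Q*(-5) = 15*Q)
J(u) = 1
r(A, T) = √(-32 + A)
r(-41, P(-1, 3)) + J(-59) = √(-32 - 41) + 1 = √(-73) + 1 = I*√73 + 1 = 1 + I*√73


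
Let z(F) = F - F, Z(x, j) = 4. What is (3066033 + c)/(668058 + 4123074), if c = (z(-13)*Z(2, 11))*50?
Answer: 1022011/1597044 ≈ 0.63994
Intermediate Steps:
z(F) = 0
c = 0 (c = (0*4)*50 = 0*50 = 0)
(3066033 + c)/(668058 + 4123074) = (3066033 + 0)/(668058 + 4123074) = 3066033/4791132 = 3066033*(1/4791132) = 1022011/1597044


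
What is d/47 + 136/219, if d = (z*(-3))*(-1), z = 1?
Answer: 7049/10293 ≈ 0.68483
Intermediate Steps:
d = 3 (d = (1*(-3))*(-1) = -3*(-1) = 3)
d/47 + 136/219 = 3/47 + 136/219 = 7049/10293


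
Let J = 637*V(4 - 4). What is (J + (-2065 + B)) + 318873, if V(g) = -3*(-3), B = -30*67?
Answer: 320531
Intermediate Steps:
B = -2010
V(g) = 9
J = 5733 (J = 637*9 = 5733)
(J + (-2065 + B)) + 318873 = (5733 + (-2065 - 2010)) + 318873 = (5733 - 4075) + 318873 = 1658 + 318873 = 320531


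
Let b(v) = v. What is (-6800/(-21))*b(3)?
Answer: 6800/7 ≈ 971.43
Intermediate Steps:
(-6800/(-21))*b(3) = -6800/(-21)*3 = -6800*(-1)/21*3 = -80*(-85/21)*3 = (6800/21)*3 = 6800/7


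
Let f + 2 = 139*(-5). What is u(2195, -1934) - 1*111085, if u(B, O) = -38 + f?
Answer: -111820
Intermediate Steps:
f = -697 (f = -2 + 139*(-5) = -2 - 695 = -697)
u(B, O) = -735 (u(B, O) = -38 - 697 = -735)
u(2195, -1934) - 1*111085 = -735 - 1*111085 = -735 - 111085 = -111820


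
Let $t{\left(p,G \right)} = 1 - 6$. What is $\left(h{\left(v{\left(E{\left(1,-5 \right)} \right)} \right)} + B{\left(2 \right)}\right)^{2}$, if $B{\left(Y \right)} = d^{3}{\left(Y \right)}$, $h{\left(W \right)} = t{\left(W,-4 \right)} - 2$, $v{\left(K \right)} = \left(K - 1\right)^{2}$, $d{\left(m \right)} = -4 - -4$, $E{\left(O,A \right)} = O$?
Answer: $49$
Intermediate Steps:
$d{\left(m \right)} = 0$ ($d{\left(m \right)} = -4 + 4 = 0$)
$t{\left(p,G \right)} = -5$ ($t{\left(p,G \right)} = 1 - 6 = -5$)
$v{\left(K \right)} = \left(-1 + K\right)^{2}$
$h{\left(W \right)} = -7$ ($h{\left(W \right)} = -5 - 2 = -7$)
$B{\left(Y \right)} = 0$ ($B{\left(Y \right)} = 0^{3} = 0$)
$\left(h{\left(v{\left(E{\left(1,-5 \right)} \right)} \right)} + B{\left(2 \right)}\right)^{2} = \left(-7 + 0\right)^{2} = \left(-7\right)^{2} = 49$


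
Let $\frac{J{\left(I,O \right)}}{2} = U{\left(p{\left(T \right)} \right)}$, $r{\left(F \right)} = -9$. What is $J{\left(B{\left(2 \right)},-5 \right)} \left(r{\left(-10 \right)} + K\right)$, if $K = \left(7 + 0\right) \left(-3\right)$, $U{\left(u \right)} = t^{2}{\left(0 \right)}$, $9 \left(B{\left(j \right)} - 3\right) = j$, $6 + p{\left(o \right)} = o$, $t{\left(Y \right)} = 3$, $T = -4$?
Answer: $-540$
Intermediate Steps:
$p{\left(o \right)} = -6 + o$
$B{\left(j \right)} = 3 + \frac{j}{9}$
$U{\left(u \right)} = 9$ ($U{\left(u \right)} = 3^{2} = 9$)
$J{\left(I,O \right)} = 18$ ($J{\left(I,O \right)} = 2 \cdot 9 = 18$)
$K = -21$ ($K = 7 \left(-3\right) = -21$)
$J{\left(B{\left(2 \right)},-5 \right)} \left(r{\left(-10 \right)} + K\right) = 18 \left(-9 - 21\right) = 18 \left(-30\right) = -540$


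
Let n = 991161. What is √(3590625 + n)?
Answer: 11*√37866 ≈ 2140.5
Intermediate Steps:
√(3590625 + n) = √(3590625 + 991161) = √4581786 = 11*√37866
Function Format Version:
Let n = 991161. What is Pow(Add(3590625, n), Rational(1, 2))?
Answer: Mul(11, Pow(37866, Rational(1, 2))) ≈ 2140.5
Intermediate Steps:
Pow(Add(3590625, n), Rational(1, 2)) = Pow(Add(3590625, 991161), Rational(1, 2)) = Pow(4581786, Rational(1, 2)) = Mul(11, Pow(37866, Rational(1, 2)))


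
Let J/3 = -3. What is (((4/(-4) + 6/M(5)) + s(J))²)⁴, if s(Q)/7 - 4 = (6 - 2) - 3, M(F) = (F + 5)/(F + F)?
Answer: 6553600000000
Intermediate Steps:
J = -9 (J = 3*(-3) = -9)
M(F) = (5 + F)/(2*F) (M(F) = (5 + F)/((2*F)) = (5 + F)*(1/(2*F)) = (5 + F)/(2*F))
s(Q) = 35 (s(Q) = 28 + 7*((6 - 2) - 3) = 28 + 7*(4 - 3) = 28 + 7*1 = 28 + 7 = 35)
(((4/(-4) + 6/M(5)) + s(J))²)⁴ = (((4/(-4) + 6/(((½)*(5 + 5)/5))) + 35)²)⁴ = (((4*(-¼) + 6/(((½)*(⅕)*10))) + 35)²)⁴ = (((-1 + 6/1) + 35)²)⁴ = (((-1 + 6*1) + 35)²)⁴ = (((-1 + 6) + 35)²)⁴ = ((5 + 35)²)⁴ = (40²)⁴ = 1600⁴ = 6553600000000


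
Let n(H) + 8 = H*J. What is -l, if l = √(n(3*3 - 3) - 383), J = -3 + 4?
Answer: -I*√385 ≈ -19.621*I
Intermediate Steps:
J = 1
n(H) = -8 + H (n(H) = -8 + H*1 = -8 + H)
l = I*√385 (l = √((-8 + (3*3 - 3)) - 383) = √((-8 + (9 - 3)) - 383) = √((-8 + 6) - 383) = √(-2 - 383) = √(-385) = I*√385 ≈ 19.621*I)
-l = -I*√385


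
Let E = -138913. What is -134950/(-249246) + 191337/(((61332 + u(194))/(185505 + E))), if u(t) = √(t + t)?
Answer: 17034809007081810361/117195900270957 - 4457386752*√97/940403459 ≈ 1.4531e+5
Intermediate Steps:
u(t) = √2*√t (u(t) = √(2*t) = √2*√t)
-134950/(-249246) + 191337/(((61332 + u(194))/(185505 + E))) = -134950/(-249246) + 191337/(((61332 + √2*√194)/(185505 - 138913))) = -134950*(-1/249246) + 191337/(((61332 + 2*√97)/46592)) = 67475/124623 + 191337/(((61332 + 2*√97)*(1/46592))) = 67475/124623 + 191337/(15333/11648 + √97/23296)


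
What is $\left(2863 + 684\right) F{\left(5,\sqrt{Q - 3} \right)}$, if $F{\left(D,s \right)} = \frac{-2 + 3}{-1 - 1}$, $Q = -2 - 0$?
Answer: $- \frac{3547}{2} \approx -1773.5$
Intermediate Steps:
$Q = -2$ ($Q = -2 + 0 = -2$)
$F{\left(D,s \right)} = - \frac{1}{2}$ ($F{\left(D,s \right)} = 1 \frac{1}{-2} = 1 \left(- \frac{1}{2}\right) = - \frac{1}{2}$)
$\left(2863 + 684\right) F{\left(5,\sqrt{Q - 3} \right)} = \left(2863 + 684\right) \left(- \frac{1}{2}\right) = 3547 \left(- \frac{1}{2}\right) = - \frac{3547}{2}$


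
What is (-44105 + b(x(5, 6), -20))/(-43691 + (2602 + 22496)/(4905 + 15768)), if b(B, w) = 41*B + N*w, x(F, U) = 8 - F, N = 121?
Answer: 319756182/301066315 ≈ 1.0621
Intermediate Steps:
b(B, w) = 41*B + 121*w
(-44105 + b(x(5, 6), -20))/(-43691 + (2602 + 22496)/(4905 + 15768)) = (-44105 + (41*(8 - 1*5) + 121*(-20)))/(-43691 + (2602 + 22496)/(4905 + 15768)) = (-44105 + (41*(8 - 5) - 2420))/(-43691 + 25098/20673) = (-44105 + (41*3 - 2420))/(-43691 + 25098*(1/20673)) = (-44105 + (123 - 2420))/(-43691 + 8366/6891) = (-44105 - 2297)/(-301066315/6891) = -46402*(-6891/301066315) = 319756182/301066315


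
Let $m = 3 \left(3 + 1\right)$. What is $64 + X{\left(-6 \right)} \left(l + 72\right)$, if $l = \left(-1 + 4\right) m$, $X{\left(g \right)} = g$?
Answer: $-584$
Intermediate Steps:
$m = 12$ ($m = 3 \cdot 4 = 12$)
$l = 36$ ($l = \left(-1 + 4\right) 12 = 3 \cdot 12 = 36$)
$64 + X{\left(-6 \right)} \left(l + 72\right) = 64 - 6 \left(36 + 72\right) = 64 - 648 = -584$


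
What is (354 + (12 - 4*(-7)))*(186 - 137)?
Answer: 19306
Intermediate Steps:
(354 + (12 - 4*(-7)))*(186 - 137) = (354 + (12 + 28))*49 = (354 + 40)*49 = 394*49 = 19306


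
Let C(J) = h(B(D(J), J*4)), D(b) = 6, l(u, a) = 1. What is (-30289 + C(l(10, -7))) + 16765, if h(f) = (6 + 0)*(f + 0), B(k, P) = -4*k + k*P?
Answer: -13524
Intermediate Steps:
B(k, P) = -4*k + P*k
h(f) = 6*f
C(J) = -144 + 144*J (C(J) = 6*(6*(-4 + J*4)) = 6*(6*(-4 + 4*J)) = 6*(-24 + 24*J) = -144 + 144*J)
(-30289 + C(l(10, -7))) + 16765 = (-30289 + (-144 + 144*1)) + 16765 = (-30289 + (-144 + 144)) + 16765 = (-30289 + 0) + 16765 = -30289 + 16765 = -13524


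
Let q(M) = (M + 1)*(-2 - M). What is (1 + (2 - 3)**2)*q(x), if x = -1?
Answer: 0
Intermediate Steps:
q(M) = (1 + M)*(-2 - M)
(1 + (2 - 3)**2)*q(x) = (1 + (2 - 3)**2)*(-2 - 1*(-1)**2 - 3*(-1)) = (1 + (-1)**2)*(-2 - 1*1 + 3) = (1 + 1)*(-2 - 1 + 3) = 2*0 = 0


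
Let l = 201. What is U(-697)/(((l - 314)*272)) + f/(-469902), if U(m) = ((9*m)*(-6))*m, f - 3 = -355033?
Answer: 181443731189/212395704 ≈ 854.27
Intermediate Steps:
f = -355030 (f = 3 - 355033 = -355030)
U(m) = -54*m² (U(m) = (-54*m)*m = -54*m²)
U(-697)/(((l - 314)*272)) + f/(-469902) = (-54*(-697)²)/(((201 - 314)*272)) - 355030/(-469902) = (-54*485809)/((-113*272)) - 355030*(-1/469902) = -26233686/(-30736) + 177515/234951 = -26233686*(-1/30736) + 177515/234951 = 771579/904 + 177515/234951 = 181443731189/212395704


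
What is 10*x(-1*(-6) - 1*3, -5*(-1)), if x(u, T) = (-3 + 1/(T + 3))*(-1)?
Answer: 115/4 ≈ 28.750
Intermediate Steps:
x(u, T) = 3 - 1/(3 + T) (x(u, T) = (-3 + 1/(3 + T))*(-1) = 3 - 1/(3 + T))
10*x(-1*(-6) - 1*3, -5*(-1)) = 10*((8 + 3*(-5*(-1)))/(3 - 5*(-1))) = 10*((8 + 3*5)/(3 + 5)) = 10*((8 + 15)/8) = 10*((⅛)*23) = 10*(23/8) = 115/4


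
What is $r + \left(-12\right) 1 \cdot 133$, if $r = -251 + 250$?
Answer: $-1597$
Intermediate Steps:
$r = -1$
$r + \left(-12\right) 1 \cdot 133 = -1 + \left(-12\right) 1 \cdot 133 = -1 - 1596 = -1597$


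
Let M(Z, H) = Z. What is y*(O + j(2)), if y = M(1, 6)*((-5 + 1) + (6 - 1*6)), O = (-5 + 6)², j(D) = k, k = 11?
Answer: -48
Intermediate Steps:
j(D) = 11
O = 1 (O = 1² = 1)
y = -4 (y = 1*((-5 + 1) + (6 - 1*6)) = 1*(-4 + (6 - 6)) = 1*(-4 + 0) = 1*(-4) = -4)
y*(O + j(2)) = -4*(1 + 11) = -4*12 = -48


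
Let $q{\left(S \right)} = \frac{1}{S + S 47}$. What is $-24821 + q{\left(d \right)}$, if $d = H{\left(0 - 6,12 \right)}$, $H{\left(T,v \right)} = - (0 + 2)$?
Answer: $- \frac{2382817}{96} \approx -24821.0$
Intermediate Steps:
$H{\left(T,v \right)} = -2$ ($H{\left(T,v \right)} = \left(-1\right) 2 = -2$)
$d = -2$
$q{\left(S \right)} = \frac{1}{48 S}$ ($q{\left(S \right)} = \frac{1}{S + 47 S} = \frac{1}{48 S}$)
$-24821 + q{\left(d \right)} = -24821 + \frac{1}{48 \left(-2\right)} = -24821 + \frac{1}{48} \left(- \frac{1}{2}\right) = -24821 - \frac{1}{96} = - \frac{2382817}{96}$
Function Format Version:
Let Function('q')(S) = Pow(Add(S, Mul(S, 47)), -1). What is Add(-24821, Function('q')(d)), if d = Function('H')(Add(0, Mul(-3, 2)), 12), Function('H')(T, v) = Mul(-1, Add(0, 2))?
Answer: Rational(-2382817, 96) ≈ -24821.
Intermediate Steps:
Function('H')(T, v) = -2 (Function('H')(T, v) = Mul(-1, 2) = -2)
d = -2
Function('q')(S) = Mul(Rational(1, 48), Pow(S, -1)) (Function('q')(S) = Pow(Add(S, Mul(47, S)), -1) = Pow(Mul(48, S), -1) = Mul(Rational(1, 48), Pow(S, -1)))
Add(-24821, Function('q')(d)) = Add(-24821, Mul(Rational(1, 48), Pow(-2, -1))) = Add(-24821, Mul(Rational(1, 48), Rational(-1, 2))) = Add(-24821, Rational(-1, 96)) = Rational(-2382817, 96)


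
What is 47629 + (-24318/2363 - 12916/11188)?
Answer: 314719226046/6609311 ≈ 47618.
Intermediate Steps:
47629 + (-24318/2363 - 12916/11188) = 47629 + (-24318*1/2363 - 12916*1/11188) = 47629 + (-24318/2363 - 3229/2797) = 47629 - 75647573/6609311 = 314719226046/6609311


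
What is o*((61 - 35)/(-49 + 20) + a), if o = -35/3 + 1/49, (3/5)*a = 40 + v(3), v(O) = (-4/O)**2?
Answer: -92136416/115101 ≈ -800.48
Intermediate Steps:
v(O) = 16/O**2
a = 1880/27 (a = 5*(40 + 16/3**2)/3 = 5*(40 + 16*(1/9))/3 = 5*(40 + 16/9)/3 = (5/3)*(376/9) = 1880/27 ≈ 69.630)
o = -1712/147 (o = -35*1/3 + 1*(1/49) = -35/3 + 1/49 = -1712/147 ≈ -11.646)
o*((61 - 35)/(-49 + 20) + a) = -1712*((61 - 35)/(-49 + 20) + 1880/27)/147 = -1712*(26/(-29) + 1880/27)/147 = -1712*(26*(-1/29) + 1880/27)/147 = -1712*(-26/29 + 1880/27)/147 = -1712/147*53818/783 = -92136416/115101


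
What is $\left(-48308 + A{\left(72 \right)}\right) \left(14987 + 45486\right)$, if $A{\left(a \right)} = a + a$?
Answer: $-2912621572$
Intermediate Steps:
$A{\left(a \right)} = 2 a$
$\left(-48308 + A{\left(72 \right)}\right) \left(14987 + 45486\right) = \left(-48308 + 2 \cdot 72\right) \left(14987 + 45486\right) = \left(-48308 + 144\right) 60473 = \left(-48164\right) 60473 = -2912621572$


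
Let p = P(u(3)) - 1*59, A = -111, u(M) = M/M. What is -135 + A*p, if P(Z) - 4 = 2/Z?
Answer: 5748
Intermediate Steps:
u(M) = 1
P(Z) = 4 + 2/Z
p = -53 (p = (4 + 2/1) - 1*59 = (4 + 2*1) - 59 = (4 + 2) - 59 = 6 - 59 = -53)
-135 + A*p = -135 - 111*(-53) = -135 + 5883 = 5748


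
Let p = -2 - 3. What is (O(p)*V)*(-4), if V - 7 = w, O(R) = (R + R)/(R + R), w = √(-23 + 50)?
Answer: -28 - 12*√3 ≈ -48.785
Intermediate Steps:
p = -5
w = 3*√3 (w = √27 = 3*√3 ≈ 5.1962)
O(R) = 1 (O(R) = (2*R)/((2*R)) = (2*R)*(1/(2*R)) = 1)
V = 7 + 3*√3 ≈ 12.196
(O(p)*V)*(-4) = (1*(7 + 3*√3))*(-4) = (7 + 3*√3)*(-4) = -28 - 12*√3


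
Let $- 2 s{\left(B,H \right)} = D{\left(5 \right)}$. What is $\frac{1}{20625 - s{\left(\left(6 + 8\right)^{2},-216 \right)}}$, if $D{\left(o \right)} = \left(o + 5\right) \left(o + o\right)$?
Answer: $\frac{1}{20675} \approx 4.8368 \cdot 10^{-5}$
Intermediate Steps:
$D{\left(o \right)} = 2 o \left(5 + o\right)$ ($D{\left(o \right)} = \left(5 + o\right) 2 o = 2 o \left(5 + o\right)$)
$s{\left(B,H \right)} = -50$ ($s{\left(B,H \right)} = - \frac{2 \cdot 5 \left(5 + 5\right)}{2} = - \frac{2 \cdot 5 \cdot 10}{2} = \left(- \frac{1}{2}\right) 100 = -50$)
$\frac{1}{20625 - s{\left(\left(6 + 8\right)^{2},-216 \right)}} = \frac{1}{20625 - -50} = \frac{1}{20625 + 50} = \frac{1}{20675}$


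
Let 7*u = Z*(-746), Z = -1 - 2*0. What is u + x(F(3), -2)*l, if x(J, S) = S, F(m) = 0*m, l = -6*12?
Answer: 1754/7 ≈ 250.57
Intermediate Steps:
l = -72
F(m) = 0
Z = -1 (Z = -1 + 0 = -1)
u = 746/7 (u = (-1*(-746))/7 = (⅐)*746 = 746/7 ≈ 106.57)
u + x(F(3), -2)*l = 746/7 - 2*(-72) = 746/7 + 144 = 1754/7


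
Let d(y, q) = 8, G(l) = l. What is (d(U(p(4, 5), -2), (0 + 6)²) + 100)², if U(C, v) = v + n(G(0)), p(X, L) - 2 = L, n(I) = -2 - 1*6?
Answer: 11664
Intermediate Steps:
n(I) = -8 (n(I) = -2 - 6 = -8)
p(X, L) = 2 + L
U(C, v) = -8 + v (U(C, v) = v - 8 = -8 + v)
(d(U(p(4, 5), -2), (0 + 6)²) + 100)² = (8 + 100)² = 108² = 11664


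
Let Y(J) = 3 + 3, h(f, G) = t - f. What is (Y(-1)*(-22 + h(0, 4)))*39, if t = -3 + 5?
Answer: -4680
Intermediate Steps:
t = 2
h(f, G) = 2 - f
Y(J) = 6
(Y(-1)*(-22 + h(0, 4)))*39 = (6*(-22 + (2 - 1*0)))*39 = (6*(-22 + (2 + 0)))*39 = (6*(-22 + 2))*39 = (6*(-20))*39 = -120*39 = -4680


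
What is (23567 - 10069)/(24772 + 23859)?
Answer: 13498/48631 ≈ 0.27756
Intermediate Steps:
(23567 - 10069)/(24772 + 23859) = 13498/48631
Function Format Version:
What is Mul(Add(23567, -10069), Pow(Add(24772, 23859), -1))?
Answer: Rational(13498, 48631) ≈ 0.27756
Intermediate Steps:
Mul(Add(23567, -10069), Pow(Add(24772, 23859), -1)) = Mul(13498, Pow(48631, -1)) = Mul(13498, Rational(1, 48631)) = Rational(13498, 48631)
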